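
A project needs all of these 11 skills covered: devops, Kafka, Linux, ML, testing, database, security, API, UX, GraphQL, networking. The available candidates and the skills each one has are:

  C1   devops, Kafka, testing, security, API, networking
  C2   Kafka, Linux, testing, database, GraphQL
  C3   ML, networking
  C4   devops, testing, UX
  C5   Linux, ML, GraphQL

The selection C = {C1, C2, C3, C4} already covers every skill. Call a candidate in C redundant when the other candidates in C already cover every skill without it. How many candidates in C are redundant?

0

Drop C1: security, API uncovered — not redundant.
Drop C2: Linux, database, GraphQL uncovered — not redundant.
Drop C3: ML uncovered — not redundant.
Drop C4: UX uncovered — not redundant.
None of the candidates in C is redundant.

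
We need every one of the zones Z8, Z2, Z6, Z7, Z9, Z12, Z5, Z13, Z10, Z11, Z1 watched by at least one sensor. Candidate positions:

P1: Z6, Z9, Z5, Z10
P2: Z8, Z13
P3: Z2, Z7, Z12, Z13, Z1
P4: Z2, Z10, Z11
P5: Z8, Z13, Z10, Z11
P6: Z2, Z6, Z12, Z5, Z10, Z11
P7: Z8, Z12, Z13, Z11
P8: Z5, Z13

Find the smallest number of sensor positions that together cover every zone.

3

P1, P3, P5 together cover {Z8, Z2, Z6, Z7, Z9, Z12, Z5, Z13, Z10, Z11, Z1} — every zone.
No 2 of the 8 sensor positions cover everything (all 28 pairs fall short), so 3 is minimum.
Greedy (largest uncovered first) would take P6, P3, P1, P2 — 4 sensor positions — but 3 suffice.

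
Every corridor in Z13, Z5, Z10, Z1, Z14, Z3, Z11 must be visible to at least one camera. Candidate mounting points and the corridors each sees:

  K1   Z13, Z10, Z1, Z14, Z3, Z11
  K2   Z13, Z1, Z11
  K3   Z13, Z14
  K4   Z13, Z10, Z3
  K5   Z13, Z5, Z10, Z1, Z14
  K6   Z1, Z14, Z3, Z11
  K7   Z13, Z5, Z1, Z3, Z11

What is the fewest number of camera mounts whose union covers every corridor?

K1, K5 together cover {Z13, Z5, Z10, Z1, Z14, Z3, Z11} — every corridor.
No single camera mount contains all 7 corridors, so 2 is optimal.

2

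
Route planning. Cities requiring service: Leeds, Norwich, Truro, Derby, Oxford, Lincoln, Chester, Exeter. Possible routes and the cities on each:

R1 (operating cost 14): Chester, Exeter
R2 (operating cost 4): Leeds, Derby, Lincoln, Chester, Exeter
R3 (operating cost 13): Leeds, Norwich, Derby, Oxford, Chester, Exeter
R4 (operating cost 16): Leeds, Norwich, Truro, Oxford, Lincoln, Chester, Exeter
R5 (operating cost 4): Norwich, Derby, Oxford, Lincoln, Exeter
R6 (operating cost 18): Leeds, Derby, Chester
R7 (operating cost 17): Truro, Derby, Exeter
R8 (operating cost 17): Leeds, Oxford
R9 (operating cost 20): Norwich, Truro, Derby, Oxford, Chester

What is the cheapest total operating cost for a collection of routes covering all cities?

20

R2, R4 cover every city at operating cost 4 + 16 = 20.
Any cover uses at least 2 routes; among all covering selections none totals below 20.
Greedy by coverage-per-operating cost would pick R2, R5, R4 for 24 — worse than the optimum 20.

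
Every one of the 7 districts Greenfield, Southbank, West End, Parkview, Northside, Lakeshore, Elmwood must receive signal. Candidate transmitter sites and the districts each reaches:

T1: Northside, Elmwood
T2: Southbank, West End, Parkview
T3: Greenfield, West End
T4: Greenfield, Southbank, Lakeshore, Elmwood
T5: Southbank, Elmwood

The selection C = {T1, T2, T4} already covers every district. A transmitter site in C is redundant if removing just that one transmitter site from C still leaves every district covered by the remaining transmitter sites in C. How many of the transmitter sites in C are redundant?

Drop T1: Northside uncovered — not redundant.
Drop T2: West End, Parkview uncovered — not redundant.
Drop T4: Greenfield, Lakeshore uncovered — not redundant.
None of the transmitter sites in C is redundant.

0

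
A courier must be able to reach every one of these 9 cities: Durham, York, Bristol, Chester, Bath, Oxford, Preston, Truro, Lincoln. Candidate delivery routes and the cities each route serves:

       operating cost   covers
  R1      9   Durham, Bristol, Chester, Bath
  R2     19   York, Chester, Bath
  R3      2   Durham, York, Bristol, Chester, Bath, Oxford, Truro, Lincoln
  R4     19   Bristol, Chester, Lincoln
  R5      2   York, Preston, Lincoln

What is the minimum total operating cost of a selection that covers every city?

R3, R5 cover every city at operating cost 2 + 2 = 4.
Any cover uses at least 2 routes; among all covering selections none totals below 4.

4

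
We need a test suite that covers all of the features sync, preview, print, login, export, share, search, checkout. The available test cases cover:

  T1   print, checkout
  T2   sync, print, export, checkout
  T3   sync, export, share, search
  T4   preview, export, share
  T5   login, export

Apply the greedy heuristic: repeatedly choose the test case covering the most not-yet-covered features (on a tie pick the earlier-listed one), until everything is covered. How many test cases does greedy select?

4

Pick 1: T2 covers 4 new features (sync, print, export, checkout).
Pick 2: T3 covers 2 new features (share, search).
Pick 3: T4 covers 1 new features (preview).
Pick 4: T5 covers 1 new features (login).
Greedy uses 4 test cases.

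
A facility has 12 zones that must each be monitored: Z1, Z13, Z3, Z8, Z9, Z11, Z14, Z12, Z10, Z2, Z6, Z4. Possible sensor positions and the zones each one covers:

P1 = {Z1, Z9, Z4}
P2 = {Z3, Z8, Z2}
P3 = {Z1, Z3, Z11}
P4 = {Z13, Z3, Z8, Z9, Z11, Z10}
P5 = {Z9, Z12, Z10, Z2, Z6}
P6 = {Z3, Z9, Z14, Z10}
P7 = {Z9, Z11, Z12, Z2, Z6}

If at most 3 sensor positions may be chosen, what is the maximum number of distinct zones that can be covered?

Choosing P1, P4, P5 covers {Z1, Z13, Z3, Z8, Z9, Z11, Z12, Z10, Z2, Z6, Z4} — 11 zones.
No choice of 3 sensor positions does better; here Z14 is left uncovered.

11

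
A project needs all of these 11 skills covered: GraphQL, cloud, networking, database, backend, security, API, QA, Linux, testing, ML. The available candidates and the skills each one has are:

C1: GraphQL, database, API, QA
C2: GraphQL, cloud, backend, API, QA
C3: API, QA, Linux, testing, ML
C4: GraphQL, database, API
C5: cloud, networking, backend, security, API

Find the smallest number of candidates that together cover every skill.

C1, C3, C5 together cover {GraphQL, cloud, networking, database, backend, security, API, QA, Linux, testing, ML} — every skill.
No 2 of the 5 candidates cover everything (all 10 pairs fall short), so 3 is minimum.
Greedy (largest uncovered first) would take C2, C3, C5, C1 — 4 candidates — but 3 suffice.

3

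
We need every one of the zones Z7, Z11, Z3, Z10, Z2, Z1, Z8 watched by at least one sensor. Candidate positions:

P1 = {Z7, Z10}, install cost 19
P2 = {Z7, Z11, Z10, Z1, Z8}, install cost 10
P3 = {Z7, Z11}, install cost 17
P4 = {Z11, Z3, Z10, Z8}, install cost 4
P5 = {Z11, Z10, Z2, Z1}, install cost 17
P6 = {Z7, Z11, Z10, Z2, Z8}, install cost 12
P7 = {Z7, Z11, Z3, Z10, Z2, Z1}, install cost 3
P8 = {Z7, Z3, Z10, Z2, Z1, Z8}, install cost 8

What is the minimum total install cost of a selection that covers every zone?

P4, P7 cover every zone at install cost 4 + 3 = 7.
Any cover uses at least 2 sensor positions; among all covering selections none totals below 7.

7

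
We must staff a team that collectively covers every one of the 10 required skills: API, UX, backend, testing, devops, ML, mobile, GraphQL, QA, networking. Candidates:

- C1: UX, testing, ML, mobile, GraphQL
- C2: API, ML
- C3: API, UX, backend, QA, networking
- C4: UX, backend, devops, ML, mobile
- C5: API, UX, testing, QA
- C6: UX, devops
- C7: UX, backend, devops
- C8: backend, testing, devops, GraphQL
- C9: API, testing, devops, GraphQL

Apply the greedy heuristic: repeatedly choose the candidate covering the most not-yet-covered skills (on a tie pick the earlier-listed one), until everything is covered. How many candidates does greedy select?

3

Pick 1: C1 covers 5 new skills (UX, testing, ML, mobile, GraphQL).
Pick 2: C3 covers 4 new skills (API, backend, QA, networking).
Pick 3: C4 covers 1 new skills (devops).
Greedy uses 3 candidates.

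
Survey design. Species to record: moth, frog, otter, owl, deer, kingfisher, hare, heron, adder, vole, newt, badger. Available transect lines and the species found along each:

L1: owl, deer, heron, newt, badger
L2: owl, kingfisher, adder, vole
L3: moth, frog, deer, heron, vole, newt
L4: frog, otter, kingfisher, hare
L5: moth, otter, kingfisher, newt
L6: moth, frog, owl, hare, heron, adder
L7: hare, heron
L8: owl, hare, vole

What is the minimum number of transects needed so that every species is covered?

4

L1, L2, L3, L4 together cover {moth, frog, otter, owl, deer, kingfisher, hare, heron, adder, vole, newt, badger} — every species.
No 3 of the 8 transects cover everything (all 56 triples fall short), so 4 is minimum.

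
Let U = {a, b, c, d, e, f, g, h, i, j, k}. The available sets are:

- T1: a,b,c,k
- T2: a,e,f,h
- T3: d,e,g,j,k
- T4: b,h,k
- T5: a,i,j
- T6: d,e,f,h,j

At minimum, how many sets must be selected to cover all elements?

T1, T2, T3, T5 together cover {a, b, c, d, e, f, g, h, i, j, k} — every element.
No 3 of the 6 sets cover everything (all 20 triples fall short), so 4 is minimum.

4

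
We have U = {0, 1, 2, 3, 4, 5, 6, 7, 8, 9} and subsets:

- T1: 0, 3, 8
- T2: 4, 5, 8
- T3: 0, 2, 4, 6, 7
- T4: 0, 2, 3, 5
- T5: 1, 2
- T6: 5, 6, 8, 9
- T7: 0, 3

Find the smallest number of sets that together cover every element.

T1, T3, T5, T6 together cover {0, 1, 2, 3, 4, 5, 6, 7, 8, 9} — every element.
No 3 of the 7 sets cover everything (all 35 triples fall short), so 4 is minimum.

4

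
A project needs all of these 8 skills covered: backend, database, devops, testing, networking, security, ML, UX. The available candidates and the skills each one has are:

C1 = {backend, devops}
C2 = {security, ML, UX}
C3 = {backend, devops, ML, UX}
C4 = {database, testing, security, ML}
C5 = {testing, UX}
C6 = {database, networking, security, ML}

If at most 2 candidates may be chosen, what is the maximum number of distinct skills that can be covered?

7

Choosing C3, C4 covers {backend, database, devops, testing, security, ML, UX} — 7 skills.
No choice of 2 candidates does better; here networking is left uncovered.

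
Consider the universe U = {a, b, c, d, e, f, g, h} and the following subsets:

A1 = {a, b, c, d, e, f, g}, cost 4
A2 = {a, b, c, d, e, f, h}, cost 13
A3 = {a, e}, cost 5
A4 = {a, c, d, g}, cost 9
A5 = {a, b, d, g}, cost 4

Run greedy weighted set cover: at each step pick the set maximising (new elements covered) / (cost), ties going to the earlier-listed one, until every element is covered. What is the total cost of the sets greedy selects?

Pick 1: A1 adds 7 new (a, b, c, d, e, f, g) at cost 4 (ratio 7/4).
Pick 2: A2 adds 1 new (h) at cost 13 (ratio 1/13).
Greedy total cost: 4 + 13 = 17.

17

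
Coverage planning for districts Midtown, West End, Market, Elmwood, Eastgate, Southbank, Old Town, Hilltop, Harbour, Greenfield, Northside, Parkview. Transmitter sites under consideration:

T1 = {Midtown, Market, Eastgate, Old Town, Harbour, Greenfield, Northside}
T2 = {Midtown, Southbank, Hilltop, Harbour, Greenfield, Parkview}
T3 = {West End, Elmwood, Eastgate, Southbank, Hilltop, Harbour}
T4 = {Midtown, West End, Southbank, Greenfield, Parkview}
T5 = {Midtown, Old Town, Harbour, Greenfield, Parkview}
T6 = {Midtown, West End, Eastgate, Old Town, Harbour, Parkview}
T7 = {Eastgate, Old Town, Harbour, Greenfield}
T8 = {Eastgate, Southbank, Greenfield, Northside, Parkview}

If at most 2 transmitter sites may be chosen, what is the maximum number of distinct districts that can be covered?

Choosing T1, T3 covers {Midtown, West End, Market, Elmwood, Eastgate, Southbank, Old Town, Hilltop, Harbour, Greenfield, Northside} — 11 districts.
No choice of 2 transmitter sites does better; here Parkview is left uncovered.

11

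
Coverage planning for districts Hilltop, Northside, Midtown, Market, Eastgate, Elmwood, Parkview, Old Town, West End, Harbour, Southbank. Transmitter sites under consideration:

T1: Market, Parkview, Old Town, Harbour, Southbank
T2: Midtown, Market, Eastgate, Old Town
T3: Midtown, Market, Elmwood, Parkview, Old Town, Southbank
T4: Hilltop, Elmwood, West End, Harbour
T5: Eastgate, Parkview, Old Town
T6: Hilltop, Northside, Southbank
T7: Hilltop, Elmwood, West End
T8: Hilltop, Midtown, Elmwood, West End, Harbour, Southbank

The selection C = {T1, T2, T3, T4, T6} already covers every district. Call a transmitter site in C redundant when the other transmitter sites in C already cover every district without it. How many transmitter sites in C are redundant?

2

Drop T1: the rest still cover every district — redundant.
Drop T2: Eastgate uncovered — not redundant.
Drop T3: the rest still cover every district — redundant.
Drop T4: West End uncovered — not redundant.
Drop T6: Northside uncovered — not redundant.
2 redundant: T1, T3.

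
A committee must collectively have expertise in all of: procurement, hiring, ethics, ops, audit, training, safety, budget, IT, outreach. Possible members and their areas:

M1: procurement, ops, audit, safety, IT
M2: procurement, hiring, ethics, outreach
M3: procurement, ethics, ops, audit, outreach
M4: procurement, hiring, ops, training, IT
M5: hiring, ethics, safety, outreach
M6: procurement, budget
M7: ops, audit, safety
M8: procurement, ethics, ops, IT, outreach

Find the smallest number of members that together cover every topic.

4

M1, M2, M4, M6 together cover {procurement, hiring, ethics, ops, audit, training, safety, budget, IT, outreach} — every topic.
No 3 of the 8 members cover everything (all 56 triples fall short), so 4 is minimum.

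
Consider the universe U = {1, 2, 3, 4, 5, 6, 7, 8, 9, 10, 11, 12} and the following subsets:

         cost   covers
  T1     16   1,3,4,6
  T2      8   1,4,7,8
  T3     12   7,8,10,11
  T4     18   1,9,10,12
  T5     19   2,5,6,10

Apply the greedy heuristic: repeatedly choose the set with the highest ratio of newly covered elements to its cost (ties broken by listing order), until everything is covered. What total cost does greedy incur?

73

Pick 1: T2 adds 4 new (1, 4, 7, 8) at cost 8 (ratio 4/8).
Pick 2: T5 adds 4 new (2, 5, 6, 10) at cost 19 (ratio 4/19).
Pick 3: T4 adds 2 new (9, 12) at cost 18 (ratio 2/18).
Pick 4: T3 adds 1 new (11) at cost 12 (ratio 1/12).
Pick 5: T1 adds 1 new (3) at cost 16 (ratio 1/16).
Greedy total cost: 8 + 19 + 18 + 12 + 16 = 73. (The true optimum is 65, so greedy overshoots here.)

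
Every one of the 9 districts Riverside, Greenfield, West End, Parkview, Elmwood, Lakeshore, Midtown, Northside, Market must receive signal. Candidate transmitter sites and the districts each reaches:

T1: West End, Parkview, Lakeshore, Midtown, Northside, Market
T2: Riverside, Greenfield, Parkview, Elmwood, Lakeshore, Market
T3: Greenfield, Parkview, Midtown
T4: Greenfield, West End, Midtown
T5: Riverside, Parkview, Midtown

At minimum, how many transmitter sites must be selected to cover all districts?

T1, T2 together cover {Riverside, Greenfield, West End, Parkview, Elmwood, Lakeshore, Midtown, Northside, Market} — every district.
No single transmitter site contains all 9 districts, so 2 is optimal.

2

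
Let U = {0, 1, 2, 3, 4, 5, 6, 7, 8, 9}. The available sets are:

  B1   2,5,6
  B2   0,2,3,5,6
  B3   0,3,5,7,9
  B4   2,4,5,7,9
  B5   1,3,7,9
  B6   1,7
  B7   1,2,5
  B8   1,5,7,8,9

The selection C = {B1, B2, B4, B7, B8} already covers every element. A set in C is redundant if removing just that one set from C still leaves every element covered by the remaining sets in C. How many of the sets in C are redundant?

Drop B1: the rest still cover every element — redundant.
Drop B2: 0, 3 uncovered — not redundant.
Drop B4: 4 uncovered — not redundant.
Drop B7: the rest still cover every element — redundant.
Drop B8: 8 uncovered — not redundant.
2 redundant: B1, B7.

2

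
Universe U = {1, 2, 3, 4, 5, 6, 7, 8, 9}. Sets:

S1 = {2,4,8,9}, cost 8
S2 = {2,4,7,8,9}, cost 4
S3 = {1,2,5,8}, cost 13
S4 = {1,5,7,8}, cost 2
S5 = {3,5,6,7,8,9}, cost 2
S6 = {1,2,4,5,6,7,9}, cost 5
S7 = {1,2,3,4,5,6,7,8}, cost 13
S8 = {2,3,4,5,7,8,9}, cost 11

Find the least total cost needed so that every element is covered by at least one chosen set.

S5, S6 cover every element at cost 2 + 5 = 7.
Any cover uses at least 2 sets; among all covering selections none totals below 7.

7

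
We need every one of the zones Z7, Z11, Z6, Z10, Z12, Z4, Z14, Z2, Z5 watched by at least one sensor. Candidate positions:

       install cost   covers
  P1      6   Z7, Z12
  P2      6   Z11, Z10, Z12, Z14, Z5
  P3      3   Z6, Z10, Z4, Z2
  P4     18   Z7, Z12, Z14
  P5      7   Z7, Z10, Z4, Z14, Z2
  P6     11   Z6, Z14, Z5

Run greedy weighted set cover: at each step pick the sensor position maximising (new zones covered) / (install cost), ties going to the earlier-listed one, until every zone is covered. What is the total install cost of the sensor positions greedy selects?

15

Pick 1: P3 adds 4 new (Z6, Z10, Z4, Z2) at install cost 3 (ratio 4/3).
Pick 2: P2 adds 4 new (Z11, Z12, Z14, Z5) at install cost 6 (ratio 4/6).
Pick 3: P1 adds 1 new (Z7) at install cost 6 (ratio 1/6).
Greedy total install cost: 3 + 6 + 6 = 15.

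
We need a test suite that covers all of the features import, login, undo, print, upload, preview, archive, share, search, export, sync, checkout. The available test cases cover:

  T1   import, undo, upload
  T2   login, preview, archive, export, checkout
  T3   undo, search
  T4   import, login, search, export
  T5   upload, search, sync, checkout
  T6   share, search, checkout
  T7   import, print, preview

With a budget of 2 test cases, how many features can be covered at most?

8

Choosing T1, T2 covers {import, login, undo, upload, preview, archive, export, checkout} — 8 features.
No choice of 2 test cases does better; here print, share, search, sync are left uncovered.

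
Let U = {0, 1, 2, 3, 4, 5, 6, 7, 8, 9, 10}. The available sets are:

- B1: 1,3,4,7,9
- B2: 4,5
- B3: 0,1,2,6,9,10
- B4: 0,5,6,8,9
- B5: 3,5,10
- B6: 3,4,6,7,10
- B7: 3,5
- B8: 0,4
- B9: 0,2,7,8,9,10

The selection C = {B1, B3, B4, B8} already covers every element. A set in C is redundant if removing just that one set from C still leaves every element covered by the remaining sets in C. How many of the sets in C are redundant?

Drop B1: 3, 7 uncovered — not redundant.
Drop B3: 2, 10 uncovered — not redundant.
Drop B4: 5, 8 uncovered — not redundant.
Drop B8: the rest still cover every element — redundant.
1 redundant: B8.

1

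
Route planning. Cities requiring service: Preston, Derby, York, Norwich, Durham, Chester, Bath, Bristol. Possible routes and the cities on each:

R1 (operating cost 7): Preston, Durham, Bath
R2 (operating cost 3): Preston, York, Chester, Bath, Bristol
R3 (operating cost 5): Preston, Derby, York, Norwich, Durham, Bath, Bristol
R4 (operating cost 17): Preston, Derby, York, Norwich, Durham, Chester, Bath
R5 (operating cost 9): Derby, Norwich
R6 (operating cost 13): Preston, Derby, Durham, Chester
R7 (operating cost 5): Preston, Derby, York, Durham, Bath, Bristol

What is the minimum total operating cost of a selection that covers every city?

R2, R3 cover every city at operating cost 3 + 5 = 8.
Any cover uses at least 2 routes; among all covering selections none totals below 8.

8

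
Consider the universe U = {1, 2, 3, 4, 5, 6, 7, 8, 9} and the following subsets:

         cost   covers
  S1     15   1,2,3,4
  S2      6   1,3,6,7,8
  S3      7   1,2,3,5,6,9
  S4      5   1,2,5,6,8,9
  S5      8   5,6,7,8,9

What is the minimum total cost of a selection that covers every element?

S1, S5 cover every element at cost 15 + 8 = 23.
Any cover uses at least 2 sets; among all covering selections none totals below 23.
Greedy by coverage-per-cost would pick S4, S2, S1 for 26 — worse than the optimum 23.

23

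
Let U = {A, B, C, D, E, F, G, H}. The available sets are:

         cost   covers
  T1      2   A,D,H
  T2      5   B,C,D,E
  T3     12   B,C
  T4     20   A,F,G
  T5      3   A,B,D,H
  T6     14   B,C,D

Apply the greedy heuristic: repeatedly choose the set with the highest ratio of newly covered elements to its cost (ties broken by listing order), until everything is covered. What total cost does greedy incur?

27

Pick 1: T1 adds 3 new (A, D, H) at cost 2 (ratio 3/2).
Pick 2: T2 adds 3 new (B, C, E) at cost 5 (ratio 3/5).
Pick 3: T4 adds 2 new (F, G) at cost 20 (ratio 2/20).
Greedy total cost: 2 + 5 + 20 = 27.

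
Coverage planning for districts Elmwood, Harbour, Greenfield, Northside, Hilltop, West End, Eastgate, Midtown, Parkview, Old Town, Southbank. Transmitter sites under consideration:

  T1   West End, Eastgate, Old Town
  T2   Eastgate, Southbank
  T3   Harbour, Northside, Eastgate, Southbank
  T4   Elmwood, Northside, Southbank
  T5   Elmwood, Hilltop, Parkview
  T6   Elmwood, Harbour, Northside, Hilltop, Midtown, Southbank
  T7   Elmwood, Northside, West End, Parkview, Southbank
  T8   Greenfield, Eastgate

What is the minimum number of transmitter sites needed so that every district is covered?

4

T1, T5, T6, T8 together cover {Elmwood, Harbour, Greenfield, Northside, Hilltop, West End, Eastgate, Midtown, Parkview, Old Town, Southbank} — every district.
No 3 of the 8 transmitter sites cover everything (all 56 triples fall short), so 4 is minimum.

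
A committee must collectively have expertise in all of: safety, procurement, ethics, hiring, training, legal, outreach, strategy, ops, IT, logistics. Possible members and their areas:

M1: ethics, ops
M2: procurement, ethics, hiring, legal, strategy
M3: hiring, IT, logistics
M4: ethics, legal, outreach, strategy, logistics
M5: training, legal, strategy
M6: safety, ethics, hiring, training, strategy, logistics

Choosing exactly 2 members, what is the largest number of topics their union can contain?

8

Choosing M2, M6 covers {safety, procurement, ethics, hiring, training, legal, strategy, logistics} — 8 topics.
No choice of 2 members does better; here outreach, ops, IT are left uncovered.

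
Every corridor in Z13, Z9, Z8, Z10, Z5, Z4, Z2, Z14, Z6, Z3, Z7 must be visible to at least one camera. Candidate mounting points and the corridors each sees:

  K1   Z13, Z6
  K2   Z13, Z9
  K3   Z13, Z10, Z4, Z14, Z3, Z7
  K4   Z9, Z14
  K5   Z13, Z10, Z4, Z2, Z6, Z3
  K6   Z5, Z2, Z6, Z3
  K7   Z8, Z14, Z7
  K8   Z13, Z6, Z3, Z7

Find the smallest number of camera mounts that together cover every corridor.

4

K2, K3, K6, K7 together cover {Z13, Z9, Z8, Z10, Z5, Z4, Z2, Z14, Z6, Z3, Z7} — every corridor.
No 3 of the 8 camera mounts cover everything (all 56 triples fall short), so 4 is minimum.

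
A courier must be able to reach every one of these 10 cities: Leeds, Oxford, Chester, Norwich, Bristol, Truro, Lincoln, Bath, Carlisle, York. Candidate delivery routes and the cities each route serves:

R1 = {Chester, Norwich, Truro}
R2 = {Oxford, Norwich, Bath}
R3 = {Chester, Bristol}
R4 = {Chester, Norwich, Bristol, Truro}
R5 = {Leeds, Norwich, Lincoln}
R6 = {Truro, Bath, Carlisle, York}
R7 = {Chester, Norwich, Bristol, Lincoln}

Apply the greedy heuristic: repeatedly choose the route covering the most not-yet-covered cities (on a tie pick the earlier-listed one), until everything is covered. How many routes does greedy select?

Pick 1: R4 covers 4 new cities (Chester, Norwich, Bristol, Truro).
Pick 2: R6 covers 3 new cities (Bath, Carlisle, York).
Pick 3: R5 covers 2 new cities (Leeds, Lincoln).
Pick 4: R2 covers 1 new cities (Oxford).
Greedy uses 4 routes.

4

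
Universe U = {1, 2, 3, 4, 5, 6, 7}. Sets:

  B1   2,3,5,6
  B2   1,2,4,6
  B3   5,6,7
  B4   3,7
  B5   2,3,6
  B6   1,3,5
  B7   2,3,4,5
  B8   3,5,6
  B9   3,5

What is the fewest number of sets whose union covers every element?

B1, B2, B3 together cover {1, 2, 3, 4, 5, 6, 7} — every element.
No 2 of the 9 sets cover everything (all 36 pairs fall short), so 3 is minimum.

3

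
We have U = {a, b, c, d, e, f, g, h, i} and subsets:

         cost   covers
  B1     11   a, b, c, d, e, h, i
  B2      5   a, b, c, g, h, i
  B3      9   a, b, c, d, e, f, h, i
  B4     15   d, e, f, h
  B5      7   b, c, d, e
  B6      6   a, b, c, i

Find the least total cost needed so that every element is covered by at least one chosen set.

B2, B3 cover every element at cost 5 + 9 = 14.
Any cover uses at least 2 sets; among all covering selections none totals below 14.

14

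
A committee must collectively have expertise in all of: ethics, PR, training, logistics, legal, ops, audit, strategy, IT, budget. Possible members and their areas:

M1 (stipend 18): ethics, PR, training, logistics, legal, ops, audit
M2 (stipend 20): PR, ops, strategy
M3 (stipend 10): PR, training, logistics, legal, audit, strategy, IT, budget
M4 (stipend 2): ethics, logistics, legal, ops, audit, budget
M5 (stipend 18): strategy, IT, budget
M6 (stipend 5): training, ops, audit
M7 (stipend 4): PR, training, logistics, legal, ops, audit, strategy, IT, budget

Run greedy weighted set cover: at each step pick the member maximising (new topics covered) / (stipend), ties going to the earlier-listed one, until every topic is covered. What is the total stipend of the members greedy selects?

Pick 1: M4 adds 6 new (ethics, logistics, legal, ops, audit, budget) at stipend 2 (ratio 6/2).
Pick 2: M7 adds 4 new (PR, training, strategy, IT) at stipend 4 (ratio 4/4).
Greedy total stipend: 2 + 4 = 6.

6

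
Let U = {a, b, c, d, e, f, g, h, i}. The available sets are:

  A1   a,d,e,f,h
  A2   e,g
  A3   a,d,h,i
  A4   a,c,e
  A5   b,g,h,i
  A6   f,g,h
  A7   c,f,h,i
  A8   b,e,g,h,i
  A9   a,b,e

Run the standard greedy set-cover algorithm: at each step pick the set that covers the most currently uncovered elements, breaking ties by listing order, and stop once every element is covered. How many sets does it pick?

3

Pick 1: A1 covers 5 new elements (a, d, e, f, h).
Pick 2: A5 covers 3 new elements (b, g, i).
Pick 3: A4 covers 1 new elements (c).
Greedy uses 3 sets.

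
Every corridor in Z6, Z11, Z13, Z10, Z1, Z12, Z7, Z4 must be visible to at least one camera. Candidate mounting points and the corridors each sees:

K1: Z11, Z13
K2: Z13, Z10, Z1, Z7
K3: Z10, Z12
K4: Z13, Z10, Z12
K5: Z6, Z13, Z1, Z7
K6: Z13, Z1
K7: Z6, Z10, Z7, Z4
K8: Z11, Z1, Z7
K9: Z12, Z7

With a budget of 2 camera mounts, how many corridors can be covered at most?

Choosing K1, K7 covers {Z6, Z11, Z13, Z10, Z7, Z4} — 6 corridors.
No choice of 2 camera mounts does better; here Z1, Z12 are left uncovered.

6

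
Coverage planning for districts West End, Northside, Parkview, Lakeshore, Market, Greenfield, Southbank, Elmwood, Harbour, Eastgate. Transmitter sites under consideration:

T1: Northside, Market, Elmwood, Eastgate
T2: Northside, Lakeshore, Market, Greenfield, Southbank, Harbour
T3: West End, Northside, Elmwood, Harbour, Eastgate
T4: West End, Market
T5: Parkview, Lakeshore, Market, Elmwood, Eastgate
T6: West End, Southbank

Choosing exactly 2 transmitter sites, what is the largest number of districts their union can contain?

9

Choosing T2, T3 covers {West End, Northside, Lakeshore, Market, Greenfield, Southbank, Elmwood, Harbour, Eastgate} — 9 districts.
No choice of 2 transmitter sites does better; here Parkview is left uncovered.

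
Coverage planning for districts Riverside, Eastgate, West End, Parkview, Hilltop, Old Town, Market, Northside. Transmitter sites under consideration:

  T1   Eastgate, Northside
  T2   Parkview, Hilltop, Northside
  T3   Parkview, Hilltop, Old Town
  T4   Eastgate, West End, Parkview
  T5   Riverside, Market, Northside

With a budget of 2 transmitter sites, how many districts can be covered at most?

6

Choosing T3, T5 covers {Riverside, Parkview, Hilltop, Old Town, Market, Northside} — 6 districts.
No choice of 2 transmitter sites does better; here Eastgate, West End are left uncovered.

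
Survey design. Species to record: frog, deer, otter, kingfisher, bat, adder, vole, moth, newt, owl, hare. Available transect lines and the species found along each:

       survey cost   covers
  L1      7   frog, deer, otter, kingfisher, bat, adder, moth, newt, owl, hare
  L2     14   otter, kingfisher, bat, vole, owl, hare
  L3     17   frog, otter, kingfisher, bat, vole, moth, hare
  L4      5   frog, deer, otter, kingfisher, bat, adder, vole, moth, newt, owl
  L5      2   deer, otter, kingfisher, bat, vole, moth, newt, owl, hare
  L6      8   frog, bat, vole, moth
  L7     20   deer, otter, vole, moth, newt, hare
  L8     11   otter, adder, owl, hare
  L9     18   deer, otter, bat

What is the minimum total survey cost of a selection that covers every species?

7

L4, L5 cover every species at survey cost 5 + 2 = 7.
Any cover uses at least 2 transects; among all covering selections none totals below 7.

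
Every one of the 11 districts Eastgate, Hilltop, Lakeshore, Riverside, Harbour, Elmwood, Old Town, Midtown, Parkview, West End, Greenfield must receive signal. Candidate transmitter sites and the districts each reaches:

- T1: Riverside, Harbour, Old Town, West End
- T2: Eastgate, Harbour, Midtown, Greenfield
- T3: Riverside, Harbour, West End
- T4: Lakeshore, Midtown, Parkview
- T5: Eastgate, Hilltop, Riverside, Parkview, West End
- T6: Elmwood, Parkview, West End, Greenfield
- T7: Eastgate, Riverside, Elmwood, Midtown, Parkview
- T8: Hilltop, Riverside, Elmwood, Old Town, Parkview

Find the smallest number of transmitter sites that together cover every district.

T1, T2, T4, T8 together cover {Eastgate, Hilltop, Lakeshore, Riverside, Harbour, Elmwood, Old Town, Midtown, Parkview, West End, Greenfield} — every district.
No 3 of the 8 transmitter sites cover everything (all 56 triples fall short), so 4 is minimum.

4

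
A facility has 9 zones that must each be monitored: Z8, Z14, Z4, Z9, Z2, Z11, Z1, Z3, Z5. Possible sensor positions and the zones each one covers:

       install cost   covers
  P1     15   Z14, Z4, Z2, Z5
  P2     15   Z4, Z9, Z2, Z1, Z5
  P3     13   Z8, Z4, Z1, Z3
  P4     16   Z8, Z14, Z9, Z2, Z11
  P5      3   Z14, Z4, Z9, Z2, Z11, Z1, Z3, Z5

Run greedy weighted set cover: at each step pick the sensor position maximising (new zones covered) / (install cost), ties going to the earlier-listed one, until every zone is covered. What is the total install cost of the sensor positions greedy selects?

16

Pick 1: P5 adds 8 new (Z14, Z4, Z9, Z2, Z11, Z1, Z3, Z5) at install cost 3 (ratio 8/3).
Pick 2: P3 adds 1 new (Z8) at install cost 13 (ratio 1/13).
Greedy total install cost: 3 + 13 = 16.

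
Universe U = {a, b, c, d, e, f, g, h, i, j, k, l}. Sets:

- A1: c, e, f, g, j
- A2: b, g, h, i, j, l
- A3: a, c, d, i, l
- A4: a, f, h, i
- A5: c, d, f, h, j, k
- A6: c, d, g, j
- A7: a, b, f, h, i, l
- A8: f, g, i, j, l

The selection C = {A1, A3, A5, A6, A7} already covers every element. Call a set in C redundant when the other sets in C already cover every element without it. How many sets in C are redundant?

2

Drop A1: e uncovered — not redundant.
Drop A3: the rest still cover every element — redundant.
Drop A5: k uncovered — not redundant.
Drop A6: the rest still cover every element — redundant.
Drop A7: b uncovered — not redundant.
2 redundant: A3, A6.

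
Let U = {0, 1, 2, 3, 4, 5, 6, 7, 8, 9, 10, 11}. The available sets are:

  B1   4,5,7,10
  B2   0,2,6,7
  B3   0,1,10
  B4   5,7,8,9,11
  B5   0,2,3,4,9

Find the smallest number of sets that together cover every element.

B2, B3, B4, B5 together cover {0, 1, 2, 3, 4, 5, 6, 7, 8, 9, 10, 11} — every element.
No 3 of the 5 sets cover everything (all 10 triples fall short), so 4 is minimum.

4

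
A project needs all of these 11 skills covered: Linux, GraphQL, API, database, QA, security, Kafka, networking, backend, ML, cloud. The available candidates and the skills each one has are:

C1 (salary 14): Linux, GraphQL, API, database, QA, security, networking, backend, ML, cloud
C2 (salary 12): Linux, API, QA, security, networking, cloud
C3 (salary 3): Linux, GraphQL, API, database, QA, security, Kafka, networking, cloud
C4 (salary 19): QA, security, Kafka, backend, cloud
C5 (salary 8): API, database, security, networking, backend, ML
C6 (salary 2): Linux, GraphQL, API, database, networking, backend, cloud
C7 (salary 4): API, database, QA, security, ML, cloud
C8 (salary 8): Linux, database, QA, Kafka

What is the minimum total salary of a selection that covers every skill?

C3, C6, C7 cover every skill at salary 3 + 2 + 4 = 9.
Any cover uses at least 2 candidates; among all covering selections none totals below 9.

9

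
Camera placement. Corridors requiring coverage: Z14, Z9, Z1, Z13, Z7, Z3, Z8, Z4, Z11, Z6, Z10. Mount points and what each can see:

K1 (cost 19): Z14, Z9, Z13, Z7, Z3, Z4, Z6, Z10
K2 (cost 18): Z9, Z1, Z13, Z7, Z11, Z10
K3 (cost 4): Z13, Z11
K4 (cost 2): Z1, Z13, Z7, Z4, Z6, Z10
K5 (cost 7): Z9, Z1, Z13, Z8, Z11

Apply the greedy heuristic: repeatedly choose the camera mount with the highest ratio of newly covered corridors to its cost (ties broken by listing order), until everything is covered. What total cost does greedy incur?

Pick 1: K4 adds 6 new (Z1, Z13, Z7, Z4, Z6, Z10) at cost 2 (ratio 6/2).
Pick 2: K5 adds 3 new (Z9, Z8, Z11) at cost 7 (ratio 3/7).
Pick 3: K1 adds 2 new (Z14, Z3) at cost 19 (ratio 2/19).
Greedy total cost: 2 + 7 + 19 = 28. (The true optimum is 26, so greedy overshoots here.)

28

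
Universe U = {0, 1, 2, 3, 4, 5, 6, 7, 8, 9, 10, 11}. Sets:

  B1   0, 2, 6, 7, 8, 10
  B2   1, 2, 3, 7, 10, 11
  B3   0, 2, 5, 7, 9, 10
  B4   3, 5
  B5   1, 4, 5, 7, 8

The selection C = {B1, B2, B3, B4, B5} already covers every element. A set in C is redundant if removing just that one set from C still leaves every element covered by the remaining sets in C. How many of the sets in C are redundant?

1

Drop B1: 6 uncovered — not redundant.
Drop B2: 11 uncovered — not redundant.
Drop B3: 9 uncovered — not redundant.
Drop B4: the rest still cover every element — redundant.
Drop B5: 4 uncovered — not redundant.
1 redundant: B4.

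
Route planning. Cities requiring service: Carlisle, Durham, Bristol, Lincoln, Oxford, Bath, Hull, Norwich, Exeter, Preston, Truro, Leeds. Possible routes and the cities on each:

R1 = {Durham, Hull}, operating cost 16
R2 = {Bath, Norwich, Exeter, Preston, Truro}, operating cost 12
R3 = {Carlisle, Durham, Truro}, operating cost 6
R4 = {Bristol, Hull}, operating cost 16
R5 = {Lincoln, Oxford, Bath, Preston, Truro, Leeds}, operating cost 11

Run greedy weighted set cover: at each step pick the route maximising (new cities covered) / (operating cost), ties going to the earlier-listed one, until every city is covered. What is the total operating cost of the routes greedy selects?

45

Pick 1: R5 adds 6 new (Lincoln, Oxford, Bath, Preston, Truro, Leeds) at operating cost 11 (ratio 6/11).
Pick 2: R3 adds 2 new (Carlisle, Durham) at operating cost 6 (ratio 2/6).
Pick 3: R2 adds 2 new (Norwich, Exeter) at operating cost 12 (ratio 2/12).
Pick 4: R4 adds 2 new (Bristol, Hull) at operating cost 16 (ratio 2/16).
Greedy total operating cost: 11 + 6 + 12 + 16 = 45.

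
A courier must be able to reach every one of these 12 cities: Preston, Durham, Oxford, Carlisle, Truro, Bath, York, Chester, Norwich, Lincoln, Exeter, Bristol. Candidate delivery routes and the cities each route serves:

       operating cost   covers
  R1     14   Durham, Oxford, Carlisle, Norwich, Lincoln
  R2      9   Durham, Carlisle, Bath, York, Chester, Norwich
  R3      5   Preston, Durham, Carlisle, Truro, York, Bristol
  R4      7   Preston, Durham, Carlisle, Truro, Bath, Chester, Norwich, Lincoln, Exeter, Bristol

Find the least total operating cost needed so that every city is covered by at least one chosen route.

R1, R3, R4 cover every city at operating cost 14 + 5 + 7 = 26.
Any cover uses at least 3 routes; among all covering selections none totals below 26.

26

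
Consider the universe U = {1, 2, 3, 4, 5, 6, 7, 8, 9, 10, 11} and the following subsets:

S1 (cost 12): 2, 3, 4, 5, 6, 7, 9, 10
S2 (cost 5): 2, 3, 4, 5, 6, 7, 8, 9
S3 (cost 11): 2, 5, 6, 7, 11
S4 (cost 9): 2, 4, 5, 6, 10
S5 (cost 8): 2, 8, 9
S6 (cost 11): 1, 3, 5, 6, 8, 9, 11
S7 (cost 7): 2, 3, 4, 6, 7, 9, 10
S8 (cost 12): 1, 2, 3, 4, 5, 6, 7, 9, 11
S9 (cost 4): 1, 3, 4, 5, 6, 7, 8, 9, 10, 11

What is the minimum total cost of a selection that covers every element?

S2, S9 cover every element at cost 5 + 4 = 9.
Any cover uses at least 2 sets; among all covering selections none totals below 9.

9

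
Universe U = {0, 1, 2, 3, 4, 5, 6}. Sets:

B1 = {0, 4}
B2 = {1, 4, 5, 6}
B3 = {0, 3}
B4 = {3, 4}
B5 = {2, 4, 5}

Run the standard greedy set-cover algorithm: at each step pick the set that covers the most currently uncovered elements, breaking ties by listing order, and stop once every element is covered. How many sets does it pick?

Pick 1: B2 covers 4 new elements (1, 4, 5, 6).
Pick 2: B3 covers 2 new elements (0, 3).
Pick 3: B5 covers 1 new elements (2).
Greedy uses 3 sets.

3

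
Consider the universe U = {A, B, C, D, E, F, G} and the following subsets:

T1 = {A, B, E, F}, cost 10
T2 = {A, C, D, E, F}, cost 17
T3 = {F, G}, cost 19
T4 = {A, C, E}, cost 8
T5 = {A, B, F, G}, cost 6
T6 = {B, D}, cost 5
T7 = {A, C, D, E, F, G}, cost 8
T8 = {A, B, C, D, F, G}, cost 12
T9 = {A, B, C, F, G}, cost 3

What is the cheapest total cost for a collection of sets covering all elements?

11

T7, T9 cover every element at cost 8 + 3 = 11.
Any cover uses at least 2 sets; among all covering selections none totals below 11.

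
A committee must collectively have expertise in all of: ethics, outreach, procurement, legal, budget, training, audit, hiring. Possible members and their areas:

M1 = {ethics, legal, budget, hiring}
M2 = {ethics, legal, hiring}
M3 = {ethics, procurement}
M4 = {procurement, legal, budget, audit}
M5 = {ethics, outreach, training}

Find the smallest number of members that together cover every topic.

M1, M4, M5 together cover {ethics, outreach, procurement, legal, budget, training, audit, hiring} — every topic.
No 2 of the 5 members cover everything (all 10 pairs fall short), so 3 is minimum.

3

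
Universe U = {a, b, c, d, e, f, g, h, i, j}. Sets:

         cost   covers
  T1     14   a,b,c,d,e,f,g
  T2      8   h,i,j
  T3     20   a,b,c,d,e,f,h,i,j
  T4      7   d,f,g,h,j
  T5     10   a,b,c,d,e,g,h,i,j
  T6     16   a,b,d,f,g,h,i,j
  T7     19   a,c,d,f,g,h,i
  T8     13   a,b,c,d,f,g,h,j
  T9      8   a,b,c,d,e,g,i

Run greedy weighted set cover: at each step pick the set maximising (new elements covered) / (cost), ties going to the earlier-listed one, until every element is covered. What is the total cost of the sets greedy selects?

Pick 1: T5 adds 9 new (a, b, c, d, e, g, h, i, j) at cost 10 (ratio 9/10).
Pick 2: T4 adds 1 new (f) at cost 7 (ratio 1/7).
Greedy total cost: 10 + 7 = 17. (The true optimum is 15, so greedy overshoots here.)

17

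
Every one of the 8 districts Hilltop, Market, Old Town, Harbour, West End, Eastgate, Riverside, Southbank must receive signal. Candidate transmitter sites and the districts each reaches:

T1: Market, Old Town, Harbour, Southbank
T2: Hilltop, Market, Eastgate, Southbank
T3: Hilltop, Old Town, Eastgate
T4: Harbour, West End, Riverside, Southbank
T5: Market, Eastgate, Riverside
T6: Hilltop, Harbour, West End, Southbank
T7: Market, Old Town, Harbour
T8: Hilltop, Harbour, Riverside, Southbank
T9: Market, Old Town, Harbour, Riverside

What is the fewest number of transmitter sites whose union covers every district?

T1, T2, T4 together cover {Hilltop, Market, Old Town, Harbour, West End, Eastgate, Riverside, Southbank} — every district.
No 2 of the 9 transmitter sites cover everything (all 36 pairs fall short), so 3 is minimum.

3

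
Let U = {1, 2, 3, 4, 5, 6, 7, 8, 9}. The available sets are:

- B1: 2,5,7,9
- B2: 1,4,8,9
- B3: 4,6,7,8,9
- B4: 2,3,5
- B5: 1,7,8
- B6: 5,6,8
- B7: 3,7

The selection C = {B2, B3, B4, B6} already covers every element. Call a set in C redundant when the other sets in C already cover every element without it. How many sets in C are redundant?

Drop B2: 1 uncovered — not redundant.
Drop B3: 7 uncovered — not redundant.
Drop B4: 2, 3 uncovered — not redundant.
Drop B6: the rest still cover every element — redundant.
1 redundant: B6.

1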